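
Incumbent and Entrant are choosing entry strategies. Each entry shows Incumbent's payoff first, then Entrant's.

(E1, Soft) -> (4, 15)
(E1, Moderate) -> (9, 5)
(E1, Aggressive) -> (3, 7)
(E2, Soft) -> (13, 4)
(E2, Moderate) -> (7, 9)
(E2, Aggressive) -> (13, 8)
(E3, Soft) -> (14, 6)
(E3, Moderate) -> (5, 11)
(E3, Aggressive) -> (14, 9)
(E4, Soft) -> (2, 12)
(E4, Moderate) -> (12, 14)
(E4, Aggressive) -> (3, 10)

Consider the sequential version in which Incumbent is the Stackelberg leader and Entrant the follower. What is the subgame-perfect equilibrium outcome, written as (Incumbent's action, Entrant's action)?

(E4, Moderate)

Entrant best-responds to each possible Incumbent move:
- E1: BR = Soft, leader payoff 4.
- E2: BR = Moderate, leader payoff 7.
- E3: BR = Moderate, leader payoff 5.
- E4: BR = Moderate, leader payoff 12.
Maximizing over 4, 7, 5, 12, Incumbent chooses E4. Subgame-perfect outcome: (E4, Moderate) with payoffs (12, 14).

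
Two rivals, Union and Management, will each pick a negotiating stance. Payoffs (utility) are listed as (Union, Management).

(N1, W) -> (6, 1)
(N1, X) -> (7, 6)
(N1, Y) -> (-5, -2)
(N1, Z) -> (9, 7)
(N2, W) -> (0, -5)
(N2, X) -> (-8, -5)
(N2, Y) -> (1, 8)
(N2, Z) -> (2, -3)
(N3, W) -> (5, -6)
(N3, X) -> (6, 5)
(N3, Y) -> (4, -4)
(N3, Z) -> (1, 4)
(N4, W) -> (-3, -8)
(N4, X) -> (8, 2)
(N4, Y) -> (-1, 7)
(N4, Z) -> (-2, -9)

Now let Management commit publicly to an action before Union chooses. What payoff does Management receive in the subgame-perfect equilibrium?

Solve by backward induction (Management leads).
- W: BR = N1, leader payoff 1.
- X: BR = N4, leader payoff 2.
- Y: BR = N3, leader payoff -4.
- Z: BR = N1, leader payoff 7.
Among 1, 2, -4, 7, the best is 7 at Z. Subgame-perfect outcome: (N1, Z) with payoffs (9, 7).

7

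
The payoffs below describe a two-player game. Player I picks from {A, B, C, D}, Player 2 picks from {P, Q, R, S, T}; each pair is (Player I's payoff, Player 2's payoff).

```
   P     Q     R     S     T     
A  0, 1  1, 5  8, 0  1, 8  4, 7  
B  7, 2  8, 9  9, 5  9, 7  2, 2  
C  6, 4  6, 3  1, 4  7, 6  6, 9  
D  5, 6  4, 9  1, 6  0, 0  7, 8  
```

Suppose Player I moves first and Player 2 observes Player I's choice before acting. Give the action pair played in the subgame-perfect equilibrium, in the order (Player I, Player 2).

Backward induction with Player I moving first.
- A: Player 2 compares 1, 5, 0, 8, 7 and picks S; Player I would get 1.
- B: Player 2 compares 2, 9, 5, 7, 2 and picks Q; Player I would get 8.
- C: Player 2 compares 4, 3, 4, 6, 9 and picks T; Player I would get 6.
- D: Player 2 compares 6, 9, 6, 0, 8 and picks Q; Player I would get 4.
Among 1, 8, 6, 4, the best is 8 at B. Subgame-perfect outcome: (B, Q) with payoffs (8, 9).

(B, Q)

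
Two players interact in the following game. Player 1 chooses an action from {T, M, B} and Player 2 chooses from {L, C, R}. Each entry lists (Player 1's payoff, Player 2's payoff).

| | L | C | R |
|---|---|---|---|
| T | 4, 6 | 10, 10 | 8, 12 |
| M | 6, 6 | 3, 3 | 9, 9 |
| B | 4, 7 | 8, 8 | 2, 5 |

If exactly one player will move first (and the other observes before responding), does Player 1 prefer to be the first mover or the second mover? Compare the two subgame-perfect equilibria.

If Player 1 leads: Player 2's best replies are T→R, M→R, B→C; Player 1's induced payoffs 8, 9, 8; outcome (M, R), payoffs (9, 9).
If Player 2 leads: Player 1's best replies are L→M, C→T, R→M; Player 2's induced payoffs 6, 10, 9; outcome (T, C), payoffs (10, 10).
Player 1 gets 9 moving first and 10 moving second, so Player 1 prefers to move second.

second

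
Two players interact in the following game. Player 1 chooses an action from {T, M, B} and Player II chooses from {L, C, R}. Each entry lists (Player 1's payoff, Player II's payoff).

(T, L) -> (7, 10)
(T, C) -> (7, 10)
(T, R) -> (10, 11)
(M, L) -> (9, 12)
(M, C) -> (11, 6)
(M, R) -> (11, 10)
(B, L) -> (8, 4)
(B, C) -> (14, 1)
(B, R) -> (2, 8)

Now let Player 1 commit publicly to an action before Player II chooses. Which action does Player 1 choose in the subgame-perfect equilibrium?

T

Work backward from Player II's decision.
- T: BR = R, leader payoff 10.
- M: BR = L, leader payoff 9.
- B: BR = R, leader payoff 2.
Among 10, 9, 2, the best is 10 at T. Subgame-perfect outcome: (T, R) with payoffs (10, 11).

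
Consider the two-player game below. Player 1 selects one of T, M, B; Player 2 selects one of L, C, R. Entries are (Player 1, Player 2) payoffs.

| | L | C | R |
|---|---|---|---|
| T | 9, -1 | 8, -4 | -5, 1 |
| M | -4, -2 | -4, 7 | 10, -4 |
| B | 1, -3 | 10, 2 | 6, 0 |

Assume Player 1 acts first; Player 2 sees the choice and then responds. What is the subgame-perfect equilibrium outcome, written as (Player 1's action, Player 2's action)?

Player 2 best-responds to each possible Player 1 move:
- T → Player 2 plays R (best of -1, -4, 1); Player 1 gets -5.
- M → Player 2 plays C (best of -2, 7, -4); Player 1 gets -4.
- B → Player 2 plays C (best of -3, 2, 0); Player 1 gets 10.
Among -5, -4, 10, the best is 10 at B. Subgame-perfect outcome: (B, C) with payoffs (10, 2).

(B, C)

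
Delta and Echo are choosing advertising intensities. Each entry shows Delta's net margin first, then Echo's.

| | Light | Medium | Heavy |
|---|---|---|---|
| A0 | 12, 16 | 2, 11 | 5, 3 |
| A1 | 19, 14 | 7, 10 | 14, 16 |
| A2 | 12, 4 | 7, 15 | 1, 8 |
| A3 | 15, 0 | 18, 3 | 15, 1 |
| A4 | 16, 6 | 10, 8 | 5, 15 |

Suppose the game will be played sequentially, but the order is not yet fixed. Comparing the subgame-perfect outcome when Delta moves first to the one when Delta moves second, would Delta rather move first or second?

second

If Delta leads: Echo's best replies are A0→Light, A1→Heavy, A2→Medium, A3→Medium, A4→Heavy; Delta's induced payoffs 12, 14, 7, 18, 5; outcome (A3, Medium), payoffs (18, 3).
If Echo leads: Delta's best replies are Light→A1, Medium→A3, Heavy→A3; Echo's induced payoffs 14, 3, 1; outcome (A1, Light), payoffs (19, 14).
Delta gets 18 moving first and 19 moving second, so Delta prefers to move second.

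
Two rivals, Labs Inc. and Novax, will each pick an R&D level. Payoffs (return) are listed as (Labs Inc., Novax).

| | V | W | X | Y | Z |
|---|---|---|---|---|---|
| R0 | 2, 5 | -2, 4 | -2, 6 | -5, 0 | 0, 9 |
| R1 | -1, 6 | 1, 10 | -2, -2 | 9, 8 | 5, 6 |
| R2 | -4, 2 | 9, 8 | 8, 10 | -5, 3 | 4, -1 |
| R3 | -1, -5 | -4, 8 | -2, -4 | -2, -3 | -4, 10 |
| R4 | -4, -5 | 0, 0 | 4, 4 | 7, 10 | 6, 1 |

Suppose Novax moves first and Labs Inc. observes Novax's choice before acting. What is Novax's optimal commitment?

Work backward from Labs Inc.'s decision.
- V: BR = R0, leader payoff 5.
- W: BR = R2, leader payoff 8.
- X: BR = R2, leader payoff 10.
- Y: BR = R1, leader payoff 8.
- Z: BR = R4, leader payoff 1.
Among 5, 8, 10, 8, 1, the best is 10 at X. Subgame-perfect outcome: (R2, X) with payoffs (8, 10).

X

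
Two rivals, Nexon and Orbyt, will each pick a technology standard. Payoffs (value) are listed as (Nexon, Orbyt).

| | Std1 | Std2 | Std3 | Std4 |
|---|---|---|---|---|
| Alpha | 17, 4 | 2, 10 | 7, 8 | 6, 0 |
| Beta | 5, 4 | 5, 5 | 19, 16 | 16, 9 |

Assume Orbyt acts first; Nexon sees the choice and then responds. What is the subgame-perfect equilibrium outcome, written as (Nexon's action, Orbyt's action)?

Nexon best-responds to each possible Orbyt move:
- Std1: BR = Alpha, leader payoff 4.
- Std2: BR = Beta, leader payoff 5.
- Std3: BR = Beta, leader payoff 16.
- Std4: BR = Beta, leader payoff 9.
Maximizing over 4, 5, 16, 9, Orbyt chooses Std3. Subgame-perfect outcome: (Beta, Std3) with payoffs (19, 16).

(Beta, Std3)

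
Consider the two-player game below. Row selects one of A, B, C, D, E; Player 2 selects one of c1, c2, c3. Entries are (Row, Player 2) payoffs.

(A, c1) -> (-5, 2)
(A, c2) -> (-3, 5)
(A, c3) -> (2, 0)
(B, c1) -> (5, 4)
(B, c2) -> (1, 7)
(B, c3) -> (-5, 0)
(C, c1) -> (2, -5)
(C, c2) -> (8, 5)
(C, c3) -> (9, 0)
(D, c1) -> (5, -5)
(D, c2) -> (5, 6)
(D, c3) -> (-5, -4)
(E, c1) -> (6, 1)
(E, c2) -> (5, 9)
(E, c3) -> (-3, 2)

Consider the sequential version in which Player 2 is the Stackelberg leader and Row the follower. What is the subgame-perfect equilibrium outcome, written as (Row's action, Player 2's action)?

Work backward from Row's decision.
- c1: Row compares -5, 5, 2, 5, 6 and picks E; Player 2 would get 1.
- c2: Row compares -3, 1, 8, 5, 5 and picks C; Player 2 would get 5.
- c3: Row compares 2, -5, 9, -5, -3 and picks C; Player 2 would get 0.
Player 2's induced payoffs are 1, 5, 0, so Player 2 commits to c2. Subgame-perfect outcome: (C, c2) with payoffs (8, 5).

(C, c2)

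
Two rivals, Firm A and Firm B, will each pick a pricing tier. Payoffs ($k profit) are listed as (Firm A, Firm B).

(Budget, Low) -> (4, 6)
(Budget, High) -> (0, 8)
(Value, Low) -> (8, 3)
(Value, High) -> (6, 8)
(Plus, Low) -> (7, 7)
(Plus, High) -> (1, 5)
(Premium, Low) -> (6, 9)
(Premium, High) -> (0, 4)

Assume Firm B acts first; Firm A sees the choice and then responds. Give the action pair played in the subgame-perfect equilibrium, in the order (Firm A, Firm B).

Backward induction with Firm B moving first.
- Low → Firm A plays Value (best of 4, 8, 7, 6); Firm B gets 3.
- High → Firm A plays Value (best of 0, 6, 1, 0); Firm B gets 8.
Among 3, 8, the best is 8 at High. Subgame-perfect outcome: (Value, High) with payoffs (6, 8).

(Value, High)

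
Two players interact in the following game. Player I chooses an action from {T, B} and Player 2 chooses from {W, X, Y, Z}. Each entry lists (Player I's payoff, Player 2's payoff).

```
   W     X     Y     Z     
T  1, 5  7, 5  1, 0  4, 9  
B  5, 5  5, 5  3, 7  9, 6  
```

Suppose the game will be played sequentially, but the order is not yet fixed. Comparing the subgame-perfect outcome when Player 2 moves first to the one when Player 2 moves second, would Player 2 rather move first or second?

second

If Player I leads: Player 2's best replies are T→Z, B→Y; Player I's induced payoffs 4, 3; outcome (T, Z), payoffs (4, 9).
If Player 2 leads: Player I's best replies are W→B, X→T, Y→B, Z→B; Player 2's induced payoffs 5, 5, 7, 6; outcome (B, Y), payoffs (3, 7).
Player 2 gets 7 moving first and 9 moving second, so Player 2 prefers to move second.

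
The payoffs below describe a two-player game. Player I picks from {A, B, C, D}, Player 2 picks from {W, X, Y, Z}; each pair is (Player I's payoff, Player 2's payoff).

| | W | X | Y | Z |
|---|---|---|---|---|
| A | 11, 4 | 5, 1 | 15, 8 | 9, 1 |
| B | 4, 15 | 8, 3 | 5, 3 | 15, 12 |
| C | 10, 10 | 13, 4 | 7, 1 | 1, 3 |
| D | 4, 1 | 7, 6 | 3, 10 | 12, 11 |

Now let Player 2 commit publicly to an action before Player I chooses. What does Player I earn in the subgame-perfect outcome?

Work backward from Player I's decision.
- W: BR = A, leader payoff 4.
- X: BR = C, leader payoff 4.
- Y: BR = A, leader payoff 8.
- Z: BR = B, leader payoff 12.
Among 4, 4, 8, 12, the best is 12 at Z. Subgame-perfect outcome: (B, Z) with payoffs (15, 12).

15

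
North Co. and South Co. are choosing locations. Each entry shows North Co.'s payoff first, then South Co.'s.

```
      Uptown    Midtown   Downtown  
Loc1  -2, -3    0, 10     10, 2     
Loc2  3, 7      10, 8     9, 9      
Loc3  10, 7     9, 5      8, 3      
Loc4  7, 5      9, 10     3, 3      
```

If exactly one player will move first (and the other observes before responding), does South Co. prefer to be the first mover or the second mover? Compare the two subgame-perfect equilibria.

If North Co. leads: South Co.'s best replies are Loc1→Midtown, Loc2→Downtown, Loc3→Uptown, Loc4→Midtown; North Co.'s induced payoffs 0, 9, 10, 9; outcome (Loc3, Uptown), payoffs (10, 7).
If South Co. leads: North Co.'s best replies are Uptown→Loc3, Midtown→Loc2, Downtown→Loc1; South Co.'s induced payoffs 7, 8, 2; outcome (Loc2, Midtown), payoffs (10, 8).
South Co. gets 8 moving first and 7 moving second, so South Co. prefers to move first.

first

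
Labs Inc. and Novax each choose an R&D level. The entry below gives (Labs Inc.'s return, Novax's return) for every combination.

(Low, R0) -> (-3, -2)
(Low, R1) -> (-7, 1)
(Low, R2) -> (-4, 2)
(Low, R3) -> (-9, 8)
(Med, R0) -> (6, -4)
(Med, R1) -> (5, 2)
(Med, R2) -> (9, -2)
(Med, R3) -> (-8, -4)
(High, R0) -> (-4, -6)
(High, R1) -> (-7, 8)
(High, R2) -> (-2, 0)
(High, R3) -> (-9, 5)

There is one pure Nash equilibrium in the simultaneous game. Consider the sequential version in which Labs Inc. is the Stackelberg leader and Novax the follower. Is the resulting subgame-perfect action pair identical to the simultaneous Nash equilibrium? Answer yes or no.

Work backward from Novax's decision.
- Low: Novax compares -2, 1, 2, 8 and picks R3; Labs Inc. would get -9.
- Med: Novax compares -4, 2, -2, -4 and picks R1; Labs Inc. would get 5.
- High: Novax compares -6, 8, 0, 5 and picks R1; Labs Inc. would get -7.
Labs Inc.'s induced payoffs are -9, 5, -7, so Labs Inc. commits to Med. Subgame-perfect outcome: (Med, R1) with payoffs (5, 2).
Under simultaneous play:
Labs Inc.'s best replies: R0→Med; R1→Med; R2→Med; R3→Med.
Novax's best replies: Low→R3; Med→R1; High→R1.
The unique mutual best reply is (Med, R1), giving (5, 2).
Sequential outcome (Med, R1) coincides with the Nash profile (Med, R1).

yes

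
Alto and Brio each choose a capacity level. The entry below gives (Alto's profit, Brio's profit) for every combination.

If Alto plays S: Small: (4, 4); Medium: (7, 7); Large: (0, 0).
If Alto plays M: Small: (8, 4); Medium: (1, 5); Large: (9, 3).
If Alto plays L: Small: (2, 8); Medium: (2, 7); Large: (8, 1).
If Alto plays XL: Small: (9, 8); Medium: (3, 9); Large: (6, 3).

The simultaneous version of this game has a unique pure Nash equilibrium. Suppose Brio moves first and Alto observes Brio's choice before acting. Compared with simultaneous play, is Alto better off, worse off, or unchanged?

better off

Solve by backward induction (Brio leads).
- Small: Alto compares 4, 8, 2, 9 and picks XL; Brio would get 8.
- Medium: Alto compares 7, 1, 2, 3 and picks S; Brio would get 7.
- Large: Alto compares 0, 9, 8, 6 and picks M; Brio would get 3.
Maximizing over 8, 7, 3, Brio chooses Small. Subgame-perfect outcome: (XL, Small) with payoffs (9, 8).
For the simultaneous game, intersect best replies.
Alto's best replies: Small→XL; Medium→S; Large→M.
Brio's best replies: S→Medium; M→Medium; L→Small; XL→Medium.
Only (S, Medium) has each player best-responding; Nash payoffs (7, 7).
Alto earns 9 sequentially versus 7 at the Nash outcome: better off.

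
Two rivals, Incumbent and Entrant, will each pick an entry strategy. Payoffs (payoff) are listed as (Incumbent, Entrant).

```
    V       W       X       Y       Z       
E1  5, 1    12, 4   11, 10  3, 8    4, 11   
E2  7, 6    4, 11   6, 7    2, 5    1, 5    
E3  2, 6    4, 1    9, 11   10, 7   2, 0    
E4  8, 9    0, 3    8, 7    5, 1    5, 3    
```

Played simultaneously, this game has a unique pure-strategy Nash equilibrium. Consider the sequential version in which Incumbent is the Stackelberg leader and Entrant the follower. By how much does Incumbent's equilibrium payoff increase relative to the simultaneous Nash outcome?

Solve by backward induction (Incumbent leads).
- E1 → Entrant plays Z (best of 1, 4, 10, 8, 11); Incumbent gets 4.
- E2 → Entrant plays W (best of 6, 11, 7, 5, 5); Incumbent gets 4.
- E3 → Entrant plays X (best of 6, 1, 11, 7, 0); Incumbent gets 9.
- E4 → Entrant plays V (best of 9, 3, 7, 1, 3); Incumbent gets 8.
Among 4, 4, 9, 8, the best is 9 at E3. Subgame-perfect outcome: (E3, X) with payoffs (9, 11).
Under simultaneous play:
Incumbent's best replies: V→E4; W→E1; X→E1; Y→E3; Z→E4.
Entrant's best replies: E1→Z; E2→W; E3→X; E4→V.
Only (E4, V) has each player best-responding; Nash payoffs (8, 9).
Incumbent's commitment gain: 9 − 8 = 1.

1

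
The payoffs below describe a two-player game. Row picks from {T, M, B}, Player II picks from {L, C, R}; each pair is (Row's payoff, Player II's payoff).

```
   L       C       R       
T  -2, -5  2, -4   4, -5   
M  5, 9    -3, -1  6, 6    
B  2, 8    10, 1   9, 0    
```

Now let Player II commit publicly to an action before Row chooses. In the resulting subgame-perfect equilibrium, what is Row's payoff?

5

Row best-responds to each possible Player II move:
- L: Row compares -2, 5, 2 and picks M; Player II would get 9.
- C: Row compares 2, -3, 10 and picks B; Player II would get 1.
- R: Row compares 4, 6, 9 and picks B; Player II would get 0.
Maximizing over 9, 1, 0, Player II chooses L. Subgame-perfect outcome: (M, L) with payoffs (5, 9).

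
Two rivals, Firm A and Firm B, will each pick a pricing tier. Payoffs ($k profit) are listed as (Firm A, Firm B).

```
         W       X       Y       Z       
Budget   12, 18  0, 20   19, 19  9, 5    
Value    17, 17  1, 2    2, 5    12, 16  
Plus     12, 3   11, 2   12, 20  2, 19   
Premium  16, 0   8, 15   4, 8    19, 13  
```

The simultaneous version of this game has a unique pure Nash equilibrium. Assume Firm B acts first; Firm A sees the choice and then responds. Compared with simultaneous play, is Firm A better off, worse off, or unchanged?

better off

Work backward from Firm A's decision.
- W → Firm A plays Value (best of 12, 17, 12, 16); Firm B gets 17.
- X → Firm A plays Plus (best of 0, 1, 11, 8); Firm B gets 2.
- Y → Firm A plays Budget (best of 19, 2, 12, 4); Firm B gets 19.
- Z → Firm A plays Premium (best of 9, 12, 2, 19); Firm B gets 13.
Maximizing over 17, 2, 19, 13, Firm B chooses Y. Subgame-perfect outcome: (Budget, Y) with payoffs (19, 19).
Now find the simultaneous Nash equilibrium.
Firm A's best replies: W→Value; X→Plus; Y→Budget; Z→Premium.
Firm B's best replies: Budget→X; Value→W; Plus→Y; Premium→X.
Only (Value, W) has each player best-responding; Nash payoffs (17, 17).
Firm A earns 19 sequentially versus 17 at the Nash outcome: better off.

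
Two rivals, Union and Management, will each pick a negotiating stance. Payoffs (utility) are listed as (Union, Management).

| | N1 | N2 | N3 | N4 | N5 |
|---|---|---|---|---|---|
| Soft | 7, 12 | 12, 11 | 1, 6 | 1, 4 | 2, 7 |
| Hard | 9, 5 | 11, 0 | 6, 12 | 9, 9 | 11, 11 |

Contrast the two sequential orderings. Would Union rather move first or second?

first

If Union leads: Management's best replies are Soft→N1, Hard→N3; Union's induced payoffs 7, 6; outcome (Soft, N1), payoffs (7, 12).
If Management leads: Union's best replies are N1→Hard, N2→Soft, N3→Hard, N4→Hard, N5→Hard; Management's induced payoffs 5, 11, 12, 9, 11; outcome (Hard, N3), payoffs (6, 12).
Union gets 7 moving first and 6 moving second, so Union prefers to move first.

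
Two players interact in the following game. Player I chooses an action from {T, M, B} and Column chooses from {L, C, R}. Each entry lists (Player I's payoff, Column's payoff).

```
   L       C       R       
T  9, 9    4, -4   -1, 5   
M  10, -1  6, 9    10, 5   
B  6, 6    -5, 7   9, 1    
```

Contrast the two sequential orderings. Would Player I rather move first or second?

first

If Player I leads: Column's best replies are T→L, M→C, B→C; Player I's induced payoffs 9, 6, -5; outcome (T, L), payoffs (9, 9).
If Column leads: Player I's best replies are L→M, C→M, R→M; Column's induced payoffs -1, 9, 5; outcome (M, C), payoffs (6, 9).
Player I gets 9 moving first and 6 moving second, so Player I prefers to move first.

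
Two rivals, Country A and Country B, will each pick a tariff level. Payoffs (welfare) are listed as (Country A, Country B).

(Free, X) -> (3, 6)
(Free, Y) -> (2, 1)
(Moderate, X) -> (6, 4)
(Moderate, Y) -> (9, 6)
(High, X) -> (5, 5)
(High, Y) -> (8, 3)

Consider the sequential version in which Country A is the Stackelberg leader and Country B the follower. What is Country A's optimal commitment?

Backward induction with Country A moving first.
- Free → Country B plays X (best of 6, 1); Country A gets 3.
- Moderate → Country B plays Y (best of 4, 6); Country A gets 9.
- High → Country B plays X (best of 5, 3); Country A gets 5.
Maximizing over 3, 9, 5, Country A chooses Moderate. Subgame-perfect outcome: (Moderate, Y) with payoffs (9, 6).

Moderate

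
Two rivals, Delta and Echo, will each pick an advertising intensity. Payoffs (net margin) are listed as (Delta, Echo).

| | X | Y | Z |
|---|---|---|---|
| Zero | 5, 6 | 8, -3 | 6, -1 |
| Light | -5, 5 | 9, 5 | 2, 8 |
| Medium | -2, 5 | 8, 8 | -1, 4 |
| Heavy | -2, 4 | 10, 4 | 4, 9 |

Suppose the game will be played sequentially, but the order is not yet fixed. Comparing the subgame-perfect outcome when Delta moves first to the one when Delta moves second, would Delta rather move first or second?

If Delta leads: Echo's best replies are Zero→X, Light→Z, Medium→Y, Heavy→Z; Delta's induced payoffs 5, 2, 8, 4; outcome (Medium, Y), payoffs (8, 8).
If Echo leads: Delta's best replies are X→Zero, Y→Heavy, Z→Zero; Echo's induced payoffs 6, 4, -1; outcome (Zero, X), payoffs (5, 6).
Delta gets 8 moving first and 5 moving second, so Delta prefers to move first.

first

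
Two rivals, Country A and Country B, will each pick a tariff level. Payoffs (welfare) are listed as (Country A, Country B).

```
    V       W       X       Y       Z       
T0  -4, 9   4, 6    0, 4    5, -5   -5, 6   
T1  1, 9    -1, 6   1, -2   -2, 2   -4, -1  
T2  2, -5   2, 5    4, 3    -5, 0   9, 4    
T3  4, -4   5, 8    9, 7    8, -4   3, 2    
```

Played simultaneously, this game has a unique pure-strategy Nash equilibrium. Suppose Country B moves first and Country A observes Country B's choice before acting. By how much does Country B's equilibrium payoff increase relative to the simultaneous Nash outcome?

Work backward from Country A's decision.
- V: BR = T3, leader payoff -4.
- W: BR = T3, leader payoff 8.
- X: BR = T3, leader payoff 7.
- Y: BR = T3, leader payoff -4.
- Z: BR = T2, leader payoff 4.
Among -4, 8, 7, -4, 4, the best is 8 at W. Subgame-perfect outcome: (T3, W) with payoffs (5, 8).
For the simultaneous game, intersect best replies.
Country A's best replies: V→T3; W→T3; X→T3; Y→T3; Z→T2.
Country B's best replies: T0→V; T1→V; T2→W; T3→W.
Only (T3, W) has each player best-responding; Nash payoffs (5, 8).
Country B's commitment gain: 8 − 8 = 0.

0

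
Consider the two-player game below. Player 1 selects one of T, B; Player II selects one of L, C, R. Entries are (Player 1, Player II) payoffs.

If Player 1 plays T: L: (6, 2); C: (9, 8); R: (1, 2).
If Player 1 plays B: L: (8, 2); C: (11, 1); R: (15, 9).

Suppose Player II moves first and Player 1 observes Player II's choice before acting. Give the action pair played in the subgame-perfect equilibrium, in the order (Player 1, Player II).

(B, R)

Backward induction with Player II moving first.
- L: BR = B, leader payoff 2.
- C: BR = B, leader payoff 1.
- R: BR = B, leader payoff 9.
Player II's induced payoffs are 2, 1, 9, so Player II commits to R. Subgame-perfect outcome: (B, R) with payoffs (15, 9).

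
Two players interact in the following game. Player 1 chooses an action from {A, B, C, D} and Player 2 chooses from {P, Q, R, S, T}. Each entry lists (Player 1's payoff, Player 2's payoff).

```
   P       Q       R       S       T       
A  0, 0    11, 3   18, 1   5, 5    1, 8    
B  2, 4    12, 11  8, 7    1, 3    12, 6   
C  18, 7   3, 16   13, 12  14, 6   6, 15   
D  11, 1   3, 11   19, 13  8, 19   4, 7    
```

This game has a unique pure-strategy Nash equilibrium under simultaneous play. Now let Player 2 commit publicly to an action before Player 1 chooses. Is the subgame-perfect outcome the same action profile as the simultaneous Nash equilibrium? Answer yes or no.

Solve by backward induction (Player 2 leads).
- P: BR = C, leader payoff 7.
- Q: BR = B, leader payoff 11.
- R: BR = D, leader payoff 13.
- S: BR = C, leader payoff 6.
- T: BR = B, leader payoff 6.
Player 2's induced payoffs are 7, 11, 13, 6, 6, so Player 2 commits to R. Subgame-perfect outcome: (D, R) with payoffs (19, 13).
For the simultaneous game, intersect best replies.
Player 1's best replies: P→C; Q→B; R→D; S→C; T→B.
Player 2's best replies: A→T; B→Q; C→Q; D→S.
The unique mutual best reply is (B, Q), giving (12, 11).
Sequential outcome (D, R) differs from the Nash profile (B, Q).

no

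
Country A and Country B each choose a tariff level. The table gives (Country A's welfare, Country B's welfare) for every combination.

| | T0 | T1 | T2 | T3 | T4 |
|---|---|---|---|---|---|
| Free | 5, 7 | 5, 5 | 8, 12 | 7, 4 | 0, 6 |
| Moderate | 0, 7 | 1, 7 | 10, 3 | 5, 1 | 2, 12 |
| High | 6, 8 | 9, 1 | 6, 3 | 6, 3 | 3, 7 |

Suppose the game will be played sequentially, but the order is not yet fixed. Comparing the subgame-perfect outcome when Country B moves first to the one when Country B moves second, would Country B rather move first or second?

second

If Country A leads: Country B's best replies are Free→T2, Moderate→T4, High→T0; Country A's induced payoffs 8, 2, 6; outcome (Free, T2), payoffs (8, 12).
If Country B leads: Country A's best replies are T0→High, T1→High, T2→Moderate, T3→Free, T4→High; Country B's induced payoffs 8, 1, 3, 4, 7; outcome (High, T0), payoffs (6, 8).
Country B gets 8 moving first and 12 moving second, so Country B prefers to move second.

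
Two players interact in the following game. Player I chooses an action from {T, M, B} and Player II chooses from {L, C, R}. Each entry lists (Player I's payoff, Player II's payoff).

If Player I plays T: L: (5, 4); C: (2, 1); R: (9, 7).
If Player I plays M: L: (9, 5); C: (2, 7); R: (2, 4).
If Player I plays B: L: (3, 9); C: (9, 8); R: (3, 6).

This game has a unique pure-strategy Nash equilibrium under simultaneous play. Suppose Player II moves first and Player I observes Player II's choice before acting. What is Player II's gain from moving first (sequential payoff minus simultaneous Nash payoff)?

1

Work backward from Player I's decision.
- L: BR = M, leader payoff 5.
- C: BR = B, leader payoff 8.
- R: BR = T, leader payoff 7.
Among 5, 8, 7, the best is 8 at C. Subgame-perfect outcome: (B, C) with payoffs (9, 8).
For the simultaneous game, intersect best replies.
Player I's best replies: L→M; C→B; R→T.
Player II's best replies: T→R; M→C; B→L.
The unique mutual best reply is (T, R), giving (9, 7).
Player II's commitment gain: 8 − 7 = 1.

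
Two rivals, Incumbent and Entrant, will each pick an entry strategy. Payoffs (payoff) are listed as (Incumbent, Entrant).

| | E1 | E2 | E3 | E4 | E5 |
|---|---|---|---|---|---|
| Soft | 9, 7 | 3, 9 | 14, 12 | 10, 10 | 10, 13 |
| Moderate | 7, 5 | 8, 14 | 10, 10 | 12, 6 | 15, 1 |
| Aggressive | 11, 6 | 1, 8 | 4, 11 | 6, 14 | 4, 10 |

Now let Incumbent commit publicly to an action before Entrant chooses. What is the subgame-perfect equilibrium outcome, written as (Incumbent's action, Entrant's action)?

Backward induction with Incumbent moving first.
- Soft: Entrant compares 7, 9, 12, 10, 13 and picks E5; Incumbent would get 10.
- Moderate: Entrant compares 5, 14, 10, 6, 1 and picks E2; Incumbent would get 8.
- Aggressive: Entrant compares 6, 8, 11, 14, 10 and picks E4; Incumbent would get 6.
Maximizing over 10, 8, 6, Incumbent chooses Soft. Subgame-perfect outcome: (Soft, E5) with payoffs (10, 13).

(Soft, E5)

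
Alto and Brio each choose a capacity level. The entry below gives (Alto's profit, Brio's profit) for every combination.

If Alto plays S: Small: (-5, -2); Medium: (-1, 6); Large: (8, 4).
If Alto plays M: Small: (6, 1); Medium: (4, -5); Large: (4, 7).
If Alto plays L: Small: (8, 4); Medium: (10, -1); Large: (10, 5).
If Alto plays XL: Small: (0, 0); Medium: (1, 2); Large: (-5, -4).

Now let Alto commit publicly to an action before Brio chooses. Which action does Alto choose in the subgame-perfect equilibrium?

L

Brio best-responds to each possible Alto move:
- S → Brio plays Medium (best of -2, 6, 4); Alto gets -1.
- M → Brio plays Large (best of 1, -5, 7); Alto gets 4.
- L → Brio plays Large (best of 4, -1, 5); Alto gets 10.
- XL → Brio plays Medium (best of 0, 2, -4); Alto gets 1.
Alto's induced payoffs are -1, 4, 10, 1, so Alto commits to L. Subgame-perfect outcome: (L, Large) with payoffs (10, 5).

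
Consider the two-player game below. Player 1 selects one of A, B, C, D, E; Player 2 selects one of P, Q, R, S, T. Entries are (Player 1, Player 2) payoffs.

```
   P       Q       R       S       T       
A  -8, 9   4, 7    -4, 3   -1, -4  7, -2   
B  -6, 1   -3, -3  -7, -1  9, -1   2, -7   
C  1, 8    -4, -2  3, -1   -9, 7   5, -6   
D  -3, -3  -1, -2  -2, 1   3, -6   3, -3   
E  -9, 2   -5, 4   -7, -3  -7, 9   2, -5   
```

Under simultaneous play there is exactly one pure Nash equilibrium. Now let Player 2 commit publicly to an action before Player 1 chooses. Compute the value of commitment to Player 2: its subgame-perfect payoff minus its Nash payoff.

Solve by backward induction (Player 2 leads).
- P: BR = C, leader payoff 8.
- Q: BR = A, leader payoff 7.
- R: BR = C, leader payoff -1.
- S: BR = B, leader payoff -1.
- T: BR = A, leader payoff -2.
Among 8, 7, -1, -1, -2, the best is 8 at P. Subgame-perfect outcome: (C, P) with payoffs (1, 8).
For the simultaneous game, intersect best replies.
Player 1's best replies: P→C; Q→A; R→C; S→B; T→A.
Player 2's best replies: A→P; B→P; C→P; D→R; E→S.
The unique mutual best reply is (C, P), giving (1, 8).
Player 2's commitment gain: 8 − 8 = 0.

0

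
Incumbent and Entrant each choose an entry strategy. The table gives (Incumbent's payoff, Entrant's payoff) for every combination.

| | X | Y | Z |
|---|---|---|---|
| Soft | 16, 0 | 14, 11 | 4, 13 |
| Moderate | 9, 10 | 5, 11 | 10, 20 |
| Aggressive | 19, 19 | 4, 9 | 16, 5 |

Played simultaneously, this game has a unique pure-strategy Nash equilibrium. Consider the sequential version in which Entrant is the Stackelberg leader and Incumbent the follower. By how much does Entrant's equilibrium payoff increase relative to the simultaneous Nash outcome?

0

Work backward from Incumbent's decision.
- X: BR = Aggressive, leader payoff 19.
- Y: BR = Soft, leader payoff 11.
- Z: BR = Aggressive, leader payoff 5.
Maximizing over 19, 11, 5, Entrant chooses X. Subgame-perfect outcome: (Aggressive, X) with payoffs (19, 19).
Under simultaneous play:
Incumbent's best replies: X→Aggressive; Y→Soft; Z→Aggressive.
Entrant's best replies: Soft→Z; Moderate→Z; Aggressive→X.
Only (Aggressive, X) has each player best-responding; Nash payoffs (19, 19).
Entrant's commitment gain: 19 − 19 = 0.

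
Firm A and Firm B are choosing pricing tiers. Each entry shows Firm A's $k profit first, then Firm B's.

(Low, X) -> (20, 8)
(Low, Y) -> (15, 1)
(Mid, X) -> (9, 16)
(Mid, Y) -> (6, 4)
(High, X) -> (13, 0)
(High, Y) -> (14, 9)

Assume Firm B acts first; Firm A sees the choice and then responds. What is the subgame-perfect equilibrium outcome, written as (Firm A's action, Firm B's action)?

(Low, X)

Work backward from Firm A's decision.
- X → Firm A plays Low (best of 20, 9, 13); Firm B gets 8.
- Y → Firm A plays Low (best of 15, 6, 14); Firm B gets 1.
Firm B's induced payoffs are 8, 1, so Firm B commits to X. Subgame-perfect outcome: (Low, X) with payoffs (20, 8).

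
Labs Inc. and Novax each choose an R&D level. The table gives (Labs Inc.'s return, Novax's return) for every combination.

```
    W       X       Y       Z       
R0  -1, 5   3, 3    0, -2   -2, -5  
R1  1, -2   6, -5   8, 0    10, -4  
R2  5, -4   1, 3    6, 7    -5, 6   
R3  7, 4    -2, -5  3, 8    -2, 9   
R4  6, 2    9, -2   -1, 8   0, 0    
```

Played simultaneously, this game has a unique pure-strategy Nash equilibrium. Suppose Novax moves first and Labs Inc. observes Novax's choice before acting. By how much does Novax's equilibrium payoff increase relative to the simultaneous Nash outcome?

Labs Inc. best-responds to each possible Novax move:
- W → Labs Inc. plays R3 (best of -1, 1, 5, 7, 6); Novax gets 4.
- X → Labs Inc. plays R4 (best of 3, 6, 1, -2, 9); Novax gets -2.
- Y → Labs Inc. plays R1 (best of 0, 8, 6, 3, -1); Novax gets 0.
- Z → Labs Inc. plays R1 (best of -2, 10, -5, -2, 0); Novax gets -4.
Maximizing over 4, -2, 0, -4, Novax chooses W. Subgame-perfect outcome: (R3, W) with payoffs (7, 4).
Now find the simultaneous Nash equilibrium.
Labs Inc.'s best replies: W→R3; X→R4; Y→R1; Z→R1.
Novax's best replies: R0→W; R1→Y; R2→Y; R3→Z; R4→Y.
The unique mutual best reply is (R1, Y), giving (8, 0).
Novax's commitment gain: 4 − 0 = 4.

4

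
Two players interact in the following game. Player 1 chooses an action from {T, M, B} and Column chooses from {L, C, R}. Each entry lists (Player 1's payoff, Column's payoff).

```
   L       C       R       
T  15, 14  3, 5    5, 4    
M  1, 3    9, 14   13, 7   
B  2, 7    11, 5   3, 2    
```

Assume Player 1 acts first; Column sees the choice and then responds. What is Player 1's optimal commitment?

T

Work backward from Column's decision.
- T: BR = L, leader payoff 15.
- M: BR = C, leader payoff 9.
- B: BR = L, leader payoff 2.
Among 15, 9, 2, the best is 15 at T. Subgame-perfect outcome: (T, L) with payoffs (15, 14).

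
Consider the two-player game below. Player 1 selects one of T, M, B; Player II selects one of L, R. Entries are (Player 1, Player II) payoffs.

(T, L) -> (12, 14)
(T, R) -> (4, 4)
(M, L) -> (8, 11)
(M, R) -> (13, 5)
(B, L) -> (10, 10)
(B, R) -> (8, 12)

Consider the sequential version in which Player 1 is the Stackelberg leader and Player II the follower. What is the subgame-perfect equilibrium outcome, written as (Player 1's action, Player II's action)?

(T, L)

Backward induction with Player 1 moving first.
- T: Player II compares 14, 4 and picks L; Player 1 would get 12.
- M: Player II compares 11, 5 and picks L; Player 1 would get 8.
- B: Player II compares 10, 12 and picks R; Player 1 would get 8.
Player 1's induced payoffs are 12, 8, 8, so Player 1 commits to T. Subgame-perfect outcome: (T, L) with payoffs (12, 14).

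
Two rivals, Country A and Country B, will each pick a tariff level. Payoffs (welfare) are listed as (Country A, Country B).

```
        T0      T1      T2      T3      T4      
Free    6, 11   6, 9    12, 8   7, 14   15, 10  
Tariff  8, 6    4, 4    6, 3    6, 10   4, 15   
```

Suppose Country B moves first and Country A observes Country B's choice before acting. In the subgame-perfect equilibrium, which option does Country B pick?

Country A best-responds to each possible Country B move:
- T0: BR = Tariff, leader payoff 6.
- T1: BR = Free, leader payoff 9.
- T2: BR = Free, leader payoff 8.
- T3: BR = Free, leader payoff 14.
- T4: BR = Free, leader payoff 10.
Maximizing over 6, 9, 8, 14, 10, Country B chooses T3. Subgame-perfect outcome: (Free, T3) with payoffs (7, 14).

T3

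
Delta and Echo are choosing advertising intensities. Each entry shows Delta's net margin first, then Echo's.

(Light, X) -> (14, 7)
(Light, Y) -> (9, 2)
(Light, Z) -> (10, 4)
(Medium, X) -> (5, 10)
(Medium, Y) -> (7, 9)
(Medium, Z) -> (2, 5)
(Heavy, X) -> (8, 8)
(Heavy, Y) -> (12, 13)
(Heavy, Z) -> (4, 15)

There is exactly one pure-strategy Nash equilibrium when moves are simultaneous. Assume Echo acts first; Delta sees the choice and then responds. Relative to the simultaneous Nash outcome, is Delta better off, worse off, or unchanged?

Delta best-responds to each possible Echo move:
- X: Delta compares 14, 5, 8 and picks Light; Echo would get 7.
- Y: Delta compares 9, 7, 12 and picks Heavy; Echo would get 13.
- Z: Delta compares 10, 2, 4 and picks Light; Echo would get 4.
Among 7, 13, 4, the best is 13 at Y. Subgame-perfect outcome: (Heavy, Y) with payoffs (12, 13).
For the simultaneous game, intersect best replies.
Delta's best replies: X→Light; Y→Heavy; Z→Light.
Echo's best replies: Light→X; Medium→X; Heavy→Z.
The unique mutual best reply is (Light, X), giving (14, 7).
Delta earns 12 sequentially versus 14 at the Nash outcome: worse off.

worse off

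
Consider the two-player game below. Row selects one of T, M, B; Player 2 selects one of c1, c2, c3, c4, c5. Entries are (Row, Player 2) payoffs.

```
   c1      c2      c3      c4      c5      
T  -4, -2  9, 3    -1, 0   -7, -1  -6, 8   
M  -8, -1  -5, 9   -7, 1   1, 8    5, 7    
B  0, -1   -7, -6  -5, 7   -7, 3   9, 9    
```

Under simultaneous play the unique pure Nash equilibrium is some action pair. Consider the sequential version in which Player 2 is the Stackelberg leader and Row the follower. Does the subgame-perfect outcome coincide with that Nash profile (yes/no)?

Backward induction with Player 2 moving first.
- c1: BR = B, leader payoff -1.
- c2: BR = T, leader payoff 3.
- c3: BR = T, leader payoff 0.
- c4: BR = M, leader payoff 8.
- c5: BR = B, leader payoff 9.
Among -1, 3, 0, 8, 9, the best is 9 at c5. Subgame-perfect outcome: (B, c5) with payoffs (9, 9).
Under simultaneous play:
Row's best replies: c1→B; c2→T; c3→T; c4→M; c5→B.
Player 2's best replies: T→c5; M→c2; B→c5.
The unique mutual best reply is (B, c5), giving (9, 9).
Sequential outcome (B, c5) coincides with the Nash profile (B, c5).

yes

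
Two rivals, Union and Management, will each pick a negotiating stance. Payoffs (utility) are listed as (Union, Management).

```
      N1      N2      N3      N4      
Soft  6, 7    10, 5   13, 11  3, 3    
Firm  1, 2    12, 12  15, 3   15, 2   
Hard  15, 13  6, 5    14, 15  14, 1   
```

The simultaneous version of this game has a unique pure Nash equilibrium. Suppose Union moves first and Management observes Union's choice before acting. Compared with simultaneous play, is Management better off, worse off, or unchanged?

Backward induction with Union moving first.
- Soft: BR = N3, leader payoff 13.
- Firm: BR = N2, leader payoff 12.
- Hard: BR = N3, leader payoff 14.
Maximizing over 13, 12, 14, Union chooses Hard. Subgame-perfect outcome: (Hard, N3) with payoffs (14, 15).
Under simultaneous play:
Union's best replies: N1→Hard; N2→Firm; N3→Firm; N4→Firm.
Management's best replies: Soft→N3; Firm→N2; Hard→N3.
Only (Firm, N2) has each player best-responding; Nash payoffs (12, 12).
Management earns 15 sequentially versus 12 at the Nash outcome: better off.

better off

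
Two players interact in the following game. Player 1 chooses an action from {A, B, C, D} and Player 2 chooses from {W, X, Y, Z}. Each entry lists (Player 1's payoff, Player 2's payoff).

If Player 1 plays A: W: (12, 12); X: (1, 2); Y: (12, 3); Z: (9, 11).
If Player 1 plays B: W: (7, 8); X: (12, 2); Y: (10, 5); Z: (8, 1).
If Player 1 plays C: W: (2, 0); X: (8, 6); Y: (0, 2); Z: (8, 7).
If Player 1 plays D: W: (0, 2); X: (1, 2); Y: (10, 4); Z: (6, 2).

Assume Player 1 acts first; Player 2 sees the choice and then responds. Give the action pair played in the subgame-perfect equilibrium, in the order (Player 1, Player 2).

(A, W)

Solve by backward induction (Player 1 leads).
- A: BR = W, leader payoff 12.
- B: BR = W, leader payoff 7.
- C: BR = Z, leader payoff 8.
- D: BR = Y, leader payoff 10.
Among 12, 7, 8, 10, the best is 12 at A. Subgame-perfect outcome: (A, W) with payoffs (12, 12).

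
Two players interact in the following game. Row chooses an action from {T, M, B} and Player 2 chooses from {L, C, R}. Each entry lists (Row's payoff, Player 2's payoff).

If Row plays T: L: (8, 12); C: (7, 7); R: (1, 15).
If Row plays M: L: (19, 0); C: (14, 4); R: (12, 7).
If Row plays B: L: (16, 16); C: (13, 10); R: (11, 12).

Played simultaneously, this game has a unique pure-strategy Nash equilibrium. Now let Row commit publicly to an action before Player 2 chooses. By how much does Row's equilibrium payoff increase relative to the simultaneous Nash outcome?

4

Solve by backward induction (Row leads).
- T → Player 2 plays R (best of 12, 7, 15); Row gets 1.
- M → Player 2 plays R (best of 0, 4, 7); Row gets 12.
- B → Player 2 plays L (best of 16, 10, 12); Row gets 16.
Row's induced payoffs are 1, 12, 16, so Row commits to B. Subgame-perfect outcome: (B, L) with payoffs (16, 16).
For the simultaneous game, intersect best replies.
Row's best replies: L→M; C→M; R→M.
Player 2's best replies: T→R; M→R; B→L.
Only (M, R) has each player best-responding; Nash payoffs (12, 7).
Row's commitment gain: 16 − 12 = 4.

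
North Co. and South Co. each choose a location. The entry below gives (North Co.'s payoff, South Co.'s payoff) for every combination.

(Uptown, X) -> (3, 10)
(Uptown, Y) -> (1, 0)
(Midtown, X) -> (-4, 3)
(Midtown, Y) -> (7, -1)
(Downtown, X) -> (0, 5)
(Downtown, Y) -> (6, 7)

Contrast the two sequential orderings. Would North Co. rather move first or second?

first

If North Co. leads: South Co.'s best replies are Uptown→X, Midtown→X, Downtown→Y; North Co.'s induced payoffs 3, -4, 6; outcome (Downtown, Y), payoffs (6, 7).
If South Co. leads: North Co.'s best replies are X→Uptown, Y→Midtown; South Co.'s induced payoffs 10, -1; outcome (Uptown, X), payoffs (3, 10).
North Co. gets 6 moving first and 3 moving second, so North Co. prefers to move first.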